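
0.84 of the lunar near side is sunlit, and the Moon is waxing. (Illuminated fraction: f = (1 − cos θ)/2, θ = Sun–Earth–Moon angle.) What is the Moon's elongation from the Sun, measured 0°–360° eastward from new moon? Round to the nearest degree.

133°

From f = (1 − cos θ)/2: cos θ = 1 − 2×0.84 = -0.680; arccos → 132.8°.
Waxing ⇒ before full, so θ = 132.8°.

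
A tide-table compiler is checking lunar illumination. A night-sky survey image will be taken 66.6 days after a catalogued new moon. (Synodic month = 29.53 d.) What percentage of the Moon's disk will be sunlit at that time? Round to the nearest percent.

52%

Reduce mod P: 66.6 − 2×29.53 = 7.54 d into the current lunation.
Elongation θ = 360° × 7.54/29.53 ≈ 91.9°.
Illuminated fraction = (1 − cos 91.9°)/2 = (1 − (-0.034))/2 ≈ 0.517, so 52%.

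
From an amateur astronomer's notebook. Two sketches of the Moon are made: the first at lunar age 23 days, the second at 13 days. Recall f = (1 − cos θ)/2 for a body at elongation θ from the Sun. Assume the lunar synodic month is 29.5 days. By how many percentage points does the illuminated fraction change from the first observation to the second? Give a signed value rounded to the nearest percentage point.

First observation: θ = 360°·23/29.5 = 280.7°, so f = 0.407.
Second observation: θ = 158.6°, f = 0.966.
Δf = 0.966 − 0.407 = +0.558, i.e. +56 pp.

+56 pp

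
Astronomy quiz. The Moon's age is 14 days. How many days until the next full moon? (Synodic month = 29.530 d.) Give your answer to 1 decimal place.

0.8 days

Full moon occurs at elongation 180°, i.e. at age 29.530 × 180/360 = 14.765 d.
So 0.765 days remain (14.765 − 14).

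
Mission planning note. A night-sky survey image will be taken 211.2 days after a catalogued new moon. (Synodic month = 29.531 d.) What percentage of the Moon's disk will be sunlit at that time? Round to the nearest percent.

21%

211.2/29.531 = 7.152 lunations, so 7 complete cycles and 4.48 d into the next.
The Moon has covered 4.48/29.531 of its cycle, so θ ≈ 360° × 4.48/29.531 = 54.7°.
With cos θ = 0.579, the lit fraction is (1 − 0.579)/2 ≈ 0.211, so 21%.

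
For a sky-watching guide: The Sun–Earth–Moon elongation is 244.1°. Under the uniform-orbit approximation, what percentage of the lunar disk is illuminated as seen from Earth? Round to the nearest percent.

cos 244.1° = (-0.437), so f = (1 − (-0.437))/2 = 0.718, i.e. 72%.

72%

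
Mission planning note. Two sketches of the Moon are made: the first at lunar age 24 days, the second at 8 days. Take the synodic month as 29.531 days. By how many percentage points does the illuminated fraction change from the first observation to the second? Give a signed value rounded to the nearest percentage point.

+26 percentage points

θ₁ = 360° × 24/29.531 = 292.6°, f₁ = (1 − cos θ₁)/2 = 0.308.
θ₂ = 360° × 8/29.531 = 97.5°, f₂ = (1 − cos θ₂)/2 = 0.565.
Change = f₂ − f₁ = +0.257 → +26 percentage points.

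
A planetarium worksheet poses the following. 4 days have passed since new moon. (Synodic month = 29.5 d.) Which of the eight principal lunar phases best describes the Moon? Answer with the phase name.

At 4/29.5 of the cycle, θ ≈ 49° — the waxing crescent range.

waxing crescent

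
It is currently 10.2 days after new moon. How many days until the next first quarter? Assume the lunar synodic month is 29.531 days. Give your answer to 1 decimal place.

26.7 days

First quarter occurs at elongation 90°, i.e. at age 29.531 × 90/360 = 7.383 d.
Already past this cycle's first quarter; the next is at 7.383 + 29.531 = 36.914 d, so 36.914 − 10.2 = 26.714 days.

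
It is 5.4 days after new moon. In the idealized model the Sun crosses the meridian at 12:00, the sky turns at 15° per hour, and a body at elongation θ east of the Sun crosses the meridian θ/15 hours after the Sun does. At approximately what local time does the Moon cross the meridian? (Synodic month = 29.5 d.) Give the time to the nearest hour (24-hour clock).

16:00

Phase angle: θ = 360°·(5.4 d)/(29.5 d) = 65.9°.
At 15° of sky rotation per hour, 65.9° corresponds to a 4.39 h lag.
12:00 + 4.39 h ≈ 16:24 → 16:00 to the nearest hour.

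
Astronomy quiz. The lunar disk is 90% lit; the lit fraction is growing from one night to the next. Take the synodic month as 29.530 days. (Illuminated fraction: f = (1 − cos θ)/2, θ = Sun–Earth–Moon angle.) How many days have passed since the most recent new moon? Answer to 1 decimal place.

11.7 days

From f = (1 − cos θ)/2: cos θ = 1 − 2×0.90 = -0.800; arccos → 143.1°.
Before full moon the principal value applies: θ = 143.1°.
Age = 29.530 × 143.1°/360° ≈ 11.74 days.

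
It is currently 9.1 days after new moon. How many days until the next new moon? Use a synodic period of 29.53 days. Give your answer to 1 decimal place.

One full lunation from the last new moon is 29.53 d; remaining = 29.53 − 9.1 = 20.430 d.

20.4 days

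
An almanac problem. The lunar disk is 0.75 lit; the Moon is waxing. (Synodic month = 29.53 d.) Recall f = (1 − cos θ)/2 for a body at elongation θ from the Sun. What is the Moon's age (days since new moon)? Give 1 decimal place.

From f = (1 − cos θ)/2: cos θ = 1 − 2×0.75 = -0.500; arccos → 120.0°.
Before full moon the principal value applies: θ = 120.0°.
That fraction of the synodic month is 120.0/360 × 29.53 d ≈ 9.84 d.

9.8 days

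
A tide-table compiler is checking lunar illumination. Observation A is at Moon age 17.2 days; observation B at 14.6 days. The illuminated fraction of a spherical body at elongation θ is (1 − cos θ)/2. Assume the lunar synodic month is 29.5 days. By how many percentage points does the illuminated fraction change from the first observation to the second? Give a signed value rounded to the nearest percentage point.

+7 percentage points

θ₁ = 360° × 17.2/29.5 = 209.9°, f₁ = (1 − cos θ₁)/2 = 0.933.
θ₂ = 360° × 14.6/29.5 = 178.2°, f₂ = (1 − cos θ₂)/2 = 1.000.
Change = f₂ − f₁ = +0.066 → +7 percentage points.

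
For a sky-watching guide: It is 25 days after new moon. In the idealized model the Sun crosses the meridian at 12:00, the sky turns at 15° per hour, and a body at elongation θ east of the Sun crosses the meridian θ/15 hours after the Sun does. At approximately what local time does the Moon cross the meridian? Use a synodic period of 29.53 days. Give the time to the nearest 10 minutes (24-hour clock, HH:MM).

The Moon has covered 25/29.53 of its cycle, so θ ≈ 360° × 25/29.53 = 304.8°.
Delay after the Sun = 304.8° / (15°/h) ≈ 20.32 h.
12:00 + 20.318 h ≈ 08:19 → 08:20 to the nearest ten minutes.

08:20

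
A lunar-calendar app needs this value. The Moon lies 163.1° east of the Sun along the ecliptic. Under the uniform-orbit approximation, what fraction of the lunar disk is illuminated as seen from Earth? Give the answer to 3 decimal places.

Half-versine of 163.1°: (1 − (-0.957))/2 = 0.978.

0.978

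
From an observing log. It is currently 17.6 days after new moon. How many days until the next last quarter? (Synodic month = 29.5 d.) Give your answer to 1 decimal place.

Last quarter occurs at elongation 270°, i.e. at age 29.5 × 270/360 = 22.125 d.
That is 22.125 − 17.6 = 4.525 days ahead.

4.5 days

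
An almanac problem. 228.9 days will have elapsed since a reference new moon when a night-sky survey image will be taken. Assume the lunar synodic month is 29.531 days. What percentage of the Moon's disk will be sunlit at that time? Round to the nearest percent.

50%

228.9/29.531 = 7.751 lunations, so 7 complete cycles and 22.18 d into the next.
Phase angle: θ = 360°·(22.18 d)/(29.531 d) = 270.4°.
With cos θ = 0.007, the lit fraction is (1 − 0.007)/2 ≈ 0.496, so 50%.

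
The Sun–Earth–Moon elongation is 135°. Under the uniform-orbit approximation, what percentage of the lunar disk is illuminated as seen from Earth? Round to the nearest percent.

Half-versine of 135°: (1 − (-0.707))/2 = 0.854, i.e. 85%.

85%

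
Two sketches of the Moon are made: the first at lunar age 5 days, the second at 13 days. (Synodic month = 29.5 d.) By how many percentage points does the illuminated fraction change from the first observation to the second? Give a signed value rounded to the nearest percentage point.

First observation: θ = 360°·5/29.5 = 61.0°, so f = 0.258.
Second observation: θ = 158.6°, f = 0.966.
Δf = 0.966 − 0.258 = +0.708, i.e. +71 pp.

+71 percentage points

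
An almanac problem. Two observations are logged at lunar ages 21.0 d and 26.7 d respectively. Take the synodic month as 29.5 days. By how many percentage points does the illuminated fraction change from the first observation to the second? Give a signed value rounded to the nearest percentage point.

-53 percentage points

θ₁ = 360° × 21.0/29.5 = 256.3°, f₁ = (1 − cos θ₁)/2 = 0.619.
θ₂ = 360° × 26.7/29.5 = 325.8°, f₂ = (1 − cos θ₂)/2 = 0.086.
Change = f₂ − f₁ = -0.532 → -53 percentage points.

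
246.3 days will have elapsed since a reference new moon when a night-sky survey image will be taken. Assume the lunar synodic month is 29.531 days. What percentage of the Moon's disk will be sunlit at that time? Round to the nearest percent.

77%

246.3 d spans 8 complete synodic months (8 × 29.531 = 236.25 d) plus 10.05 d.
Phase angle: θ = 360°·(10.05 d)/(29.531 d) = 122.5°.
With cos θ = (-0.538), the lit fraction is (1 − (-0.538))/2 ≈ 0.769, so 77%.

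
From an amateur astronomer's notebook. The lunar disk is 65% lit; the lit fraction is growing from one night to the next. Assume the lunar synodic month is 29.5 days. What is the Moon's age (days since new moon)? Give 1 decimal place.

cos θ = 1 − 2f = -0.300, giving a principal value of 107.5°.
Before full moon the principal value applies: θ = 107.5°.
Age = 29.5 × 107.5°/360° ≈ 8.81 days.

8.8 days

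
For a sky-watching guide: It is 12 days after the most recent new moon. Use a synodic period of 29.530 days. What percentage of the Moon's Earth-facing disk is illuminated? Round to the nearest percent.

Phase angle: θ = 360°·(12 d)/(29.530 d) = 146.3°.
With cos θ = (-0.832), the lit fraction is (1 − (-0.832))/2 ≈ 0.916, so 92%.

92%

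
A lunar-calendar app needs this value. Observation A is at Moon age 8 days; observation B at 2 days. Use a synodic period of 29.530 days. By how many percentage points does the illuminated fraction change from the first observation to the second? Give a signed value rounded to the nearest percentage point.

-52 percentage points

First observation: θ = 360°·8/29.530 = 97.5°, so f = 0.566.
Second observation: θ = 24.4°, f = 0.045.
Δf = 0.045 − 0.566 = -0.521, i.e. -52 pp.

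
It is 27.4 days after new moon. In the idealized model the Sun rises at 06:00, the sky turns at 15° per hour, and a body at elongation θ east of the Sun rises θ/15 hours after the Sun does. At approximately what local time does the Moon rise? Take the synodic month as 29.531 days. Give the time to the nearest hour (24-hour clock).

04:00

Phase angle: θ = 360°·(27.4 d)/(29.531 d) = 334.0°.
At 15° of sky rotation per hour, 334.0° corresponds to a 22.27 h lag.
06:00 + 22.27 h ≈ 04:16 → 04:00 to the nearest hour.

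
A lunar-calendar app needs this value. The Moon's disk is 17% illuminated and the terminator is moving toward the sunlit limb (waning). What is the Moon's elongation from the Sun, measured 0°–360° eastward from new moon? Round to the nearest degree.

Invert f = (1 − cos θ)/2 to get cos θ = 1 − 2(0.17) = 0.660, hence θ₀ = arccos 0.660 = 48.7°.
A waning Moon lies in 180°–360°, so θ = 360° − 48.7° = 311.3°.

311°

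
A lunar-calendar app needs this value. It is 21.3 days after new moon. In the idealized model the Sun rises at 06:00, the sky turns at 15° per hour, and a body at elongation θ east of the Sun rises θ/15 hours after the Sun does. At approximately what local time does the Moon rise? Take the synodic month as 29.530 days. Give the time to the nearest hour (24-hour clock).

23:00

Phase angle: θ = 360°·(21.3 d)/(29.530 d) = 259.7°.
Delay after the Sun = 259.7° / (15°/h) ≈ 17.31 h.
06:00 + 17.31 h ≈ 23:19 → 23:00 to the nearest hour.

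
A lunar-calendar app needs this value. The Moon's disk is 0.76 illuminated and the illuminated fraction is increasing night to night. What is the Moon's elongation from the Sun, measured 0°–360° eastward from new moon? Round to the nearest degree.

121°

Invert f = (1 − cos θ)/2 to get cos θ = 1 − 2(0.76) = -0.520, hence θ₀ = arccos -0.520 = 121.3°.
Waxing ⇒ before full, so θ = 121.3°.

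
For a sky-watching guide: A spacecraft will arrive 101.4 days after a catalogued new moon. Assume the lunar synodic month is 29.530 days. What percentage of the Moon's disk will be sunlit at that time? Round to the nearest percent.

96%

101.4 d spans 3 complete synodic months (3 × 29.530 = 88.59 d) plus 12.81 d.
Phase angle: θ = 360°·(12.81 d)/(29.530 d) = 156.2°.
Illuminated fraction = (1 − cos 156.2°)/2 = (1 − (-0.915))/2 ≈ 0.957, so 96%.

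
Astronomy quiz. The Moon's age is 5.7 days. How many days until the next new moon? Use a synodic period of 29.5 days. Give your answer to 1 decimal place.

23.8 days

The next new moon completes the synodic month: 29.5 − 5.7 = 23.800 days.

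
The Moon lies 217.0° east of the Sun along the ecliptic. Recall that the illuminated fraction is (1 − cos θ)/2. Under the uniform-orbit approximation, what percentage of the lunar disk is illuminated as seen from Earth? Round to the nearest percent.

90%

f = (1 − cos 217.0°)/2 = (1 − (-0.799))/2 ≈ 0.899, i.e. 90%.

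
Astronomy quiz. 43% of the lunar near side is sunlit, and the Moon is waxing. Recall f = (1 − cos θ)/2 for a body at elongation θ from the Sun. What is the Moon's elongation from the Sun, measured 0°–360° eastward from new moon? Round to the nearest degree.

cos θ = 1 − 2f = 0.140, giving a principal value of 82.0°.
Before full moon the principal value applies: θ = 82.0°.

82°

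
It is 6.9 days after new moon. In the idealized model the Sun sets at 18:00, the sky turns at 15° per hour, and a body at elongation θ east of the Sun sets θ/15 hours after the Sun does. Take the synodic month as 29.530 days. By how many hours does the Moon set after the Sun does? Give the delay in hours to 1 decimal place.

5.6 h

Elongation θ = 360° × 6.9/29.530 ≈ 84.1°.
Delay after the Sun = 84.1° / (15°/h) ≈ 5.61 h.
So the Moon sets 5.61 h after the Sun.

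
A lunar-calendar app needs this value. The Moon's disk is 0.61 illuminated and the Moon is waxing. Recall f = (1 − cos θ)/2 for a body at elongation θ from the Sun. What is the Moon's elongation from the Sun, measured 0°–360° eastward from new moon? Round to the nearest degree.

cos θ = 1 − 2f = -0.220, giving a principal value of 102.7°.
The Moon is waxing (0°–180°), so θ = 102.7° directly.

103°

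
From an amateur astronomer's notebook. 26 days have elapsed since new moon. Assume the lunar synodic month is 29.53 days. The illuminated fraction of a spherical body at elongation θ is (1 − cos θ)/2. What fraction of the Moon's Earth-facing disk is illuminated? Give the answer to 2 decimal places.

0.13

Phase angle: θ = 360°·(26 d)/(29.53 d) = 317.0°.
Illuminated fraction = (1 − cos 317.0°)/2 = (1 − 0.731)/2 ≈ 0.135.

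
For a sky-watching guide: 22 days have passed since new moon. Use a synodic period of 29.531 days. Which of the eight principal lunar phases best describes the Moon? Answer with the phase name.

At 22/29.531 of the cycle, θ ≈ 268° — the last quarter range.

last quarter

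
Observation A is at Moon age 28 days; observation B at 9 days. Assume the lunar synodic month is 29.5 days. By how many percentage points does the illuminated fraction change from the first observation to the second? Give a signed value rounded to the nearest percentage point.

θ₁ = 360° × 28/29.5 = 341.7°, f₁ = (1 − cos θ₁)/2 = 0.025.
θ₂ = 360° × 9/29.5 = 109.8°, f₂ = (1 − cos θ₂)/2 = 0.670.
Change = f₂ − f₁ = +0.644 → +64 percentage points.

+64 pp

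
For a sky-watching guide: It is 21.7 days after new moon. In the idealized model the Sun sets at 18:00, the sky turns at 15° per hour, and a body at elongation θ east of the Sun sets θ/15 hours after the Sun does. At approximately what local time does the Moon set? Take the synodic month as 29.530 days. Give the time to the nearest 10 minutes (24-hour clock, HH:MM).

11:40

Elongation θ = 360° × 21.7/29.530 ≈ 264.5°.
At 15° of sky rotation per hour, 264.5° corresponds to a 17.64 h lag.
18:00 + 17.636 h ≈ 11:38 → 11:40 to the nearest ten minutes.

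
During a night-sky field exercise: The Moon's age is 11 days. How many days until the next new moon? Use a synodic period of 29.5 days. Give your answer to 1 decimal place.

One full lunation from the last new moon is 29.5 d; remaining = 29.5 − 11 = 18.500 d.

18.5 days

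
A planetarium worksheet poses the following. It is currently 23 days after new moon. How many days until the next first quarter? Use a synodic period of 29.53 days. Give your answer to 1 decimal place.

13.9 days

First quarter occurs at elongation 90°, i.e. at age 29.53 × 90/360 = 7.383 d.
This lunation's first quarter (7.383 d) has passed, so add one period: 36.913 − 23 = 13.913 days.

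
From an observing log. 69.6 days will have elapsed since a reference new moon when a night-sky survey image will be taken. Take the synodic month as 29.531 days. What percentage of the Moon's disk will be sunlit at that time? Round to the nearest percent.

81%

Reduce mod P: 69.6 − 2×29.531 = 10.54 d into the current lunation.
The Moon has covered 10.54/29.531 of its cycle, so θ ≈ 360° × 10.54/29.531 = 128.5°.
Illuminated fraction = (1 − cos 128.5°)/2 = (1 − (-0.622))/2 ≈ 0.811, so 81%.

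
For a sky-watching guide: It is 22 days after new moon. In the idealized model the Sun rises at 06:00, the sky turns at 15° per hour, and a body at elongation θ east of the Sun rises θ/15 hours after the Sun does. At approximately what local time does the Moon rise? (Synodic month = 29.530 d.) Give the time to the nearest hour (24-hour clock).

00:00

Elongation θ = 360° × 22/29.530 ≈ 268.2°.
Delay after the Sun = 268.2° / (15°/h) ≈ 17.88 h.
06:00 + 17.88 h ≈ 23:53 → 00:00 to the nearest hour.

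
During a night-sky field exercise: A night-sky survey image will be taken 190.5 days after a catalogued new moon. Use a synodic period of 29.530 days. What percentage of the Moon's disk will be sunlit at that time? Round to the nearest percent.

190.5 d spans 6 complete synodic months (6 × 29.530 = 177.18 d) plus 13.32 d.
The Moon has covered 13.32/29.530 of its cycle, so θ ≈ 360° × 13.32/29.530 = 162.4°.
With cos θ = (-0.953), the lit fraction is (1 − (-0.953))/2 ≈ 0.977, so 98%.

98%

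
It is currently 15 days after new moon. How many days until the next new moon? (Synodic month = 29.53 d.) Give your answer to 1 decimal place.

14.5 days

One full lunation from the last new moon is 29.53 d; remaining = 29.53 − 15 = 14.530 d.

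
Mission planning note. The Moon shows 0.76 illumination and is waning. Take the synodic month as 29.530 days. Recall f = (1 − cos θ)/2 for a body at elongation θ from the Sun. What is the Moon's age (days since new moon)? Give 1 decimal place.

Invert f = (1 − cos θ)/2 to get cos θ = 1 − 2(0.76) = -0.520, hence θ₀ = arccos -0.520 = 121.3°.
Since the Moon is past full (waning), take the reflex angle: θ = 360° − 121.3° = 238.7°.
At 360°/29.530 d per day, 238.7° corresponds to 19.58 days.

19.6 days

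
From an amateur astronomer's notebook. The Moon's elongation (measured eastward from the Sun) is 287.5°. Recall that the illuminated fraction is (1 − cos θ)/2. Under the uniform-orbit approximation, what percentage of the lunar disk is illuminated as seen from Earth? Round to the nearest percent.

f = (1 − cos 287.5°)/2 = (1 − 0.301)/2 ≈ 0.350, i.e. 35%.

35%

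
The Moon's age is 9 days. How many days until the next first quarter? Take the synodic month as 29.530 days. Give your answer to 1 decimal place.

First quarter is 0.25 of the way through the cycle: age 0.25 × 29.530 = 7.383 d.
This lunation's first quarter (7.383 d) has passed, so add one period: 36.913 − 9 = 27.913 days.

27.9 days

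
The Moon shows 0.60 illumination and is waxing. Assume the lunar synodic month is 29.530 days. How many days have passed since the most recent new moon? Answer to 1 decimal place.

cos θ = 1 − 2f = -0.200, giving a principal value of 101.5°.
Waxing ⇒ before full, so θ = 101.5°.
Age = 29.530 × 101.5°/360° ≈ 8.33 days.

8.3 days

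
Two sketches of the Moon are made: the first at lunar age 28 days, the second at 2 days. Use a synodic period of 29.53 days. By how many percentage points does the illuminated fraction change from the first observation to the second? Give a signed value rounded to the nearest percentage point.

First observation: θ = 360°·28/29.53 = 341.3°, so f = 0.026.
Second observation: θ = 24.4°, f = 0.045.
Δf = 0.045 − 0.026 = +0.018, i.e. +2 pp.

+2 percentage points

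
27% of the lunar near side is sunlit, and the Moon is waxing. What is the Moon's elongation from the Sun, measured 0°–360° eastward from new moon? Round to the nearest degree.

cos θ = 1 − 2f = 0.460, giving a principal value of 62.6°.
Waxing ⇒ before full, so θ = 62.6°.

63°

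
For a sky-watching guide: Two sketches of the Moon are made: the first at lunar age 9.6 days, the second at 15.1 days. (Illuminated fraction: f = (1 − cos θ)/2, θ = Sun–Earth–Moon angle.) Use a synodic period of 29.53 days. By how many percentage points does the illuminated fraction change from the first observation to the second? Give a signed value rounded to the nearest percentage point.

θ₁ = 360° × 9.6/29.53 = 117.0°, f₁ = (1 − cos θ₁)/2 = 0.727.
θ₂ = 360° × 15.1/29.53 = 184.1°, f₂ = (1 − cos θ₂)/2 = 0.999.
Change = f₂ − f₁ = +0.271 → +27 percentage points.

+27 pp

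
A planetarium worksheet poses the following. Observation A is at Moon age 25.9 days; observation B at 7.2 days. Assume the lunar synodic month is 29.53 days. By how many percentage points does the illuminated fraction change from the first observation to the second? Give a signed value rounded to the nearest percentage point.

+34 pp

θ₁ = 360° × 25.9/29.53 = 315.7°, f₁ = (1 − cos θ₁)/2 = 0.142.
θ₂ = 360° × 7.2/29.53 = 87.8°, f₂ = (1 − cos θ₂)/2 = 0.481.
Change = f₂ − f₁ = +0.339 → +34 percentage points.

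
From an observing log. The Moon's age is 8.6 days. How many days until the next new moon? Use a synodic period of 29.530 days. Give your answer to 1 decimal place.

20.9 days

One full lunation from the last new moon is 29.530 d; remaining = 29.530 − 8.6 = 20.930 d.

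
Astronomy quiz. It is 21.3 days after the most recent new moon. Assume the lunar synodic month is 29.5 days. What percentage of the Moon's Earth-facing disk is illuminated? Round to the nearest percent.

59%

The Moon has covered 21.3/29.5 of its cycle, so θ ≈ 360° × 21.3/29.5 = 259.9°.
cos 259.9° = (-0.175), so f = (1 − (-0.175))/2 = 0.587, so 59%.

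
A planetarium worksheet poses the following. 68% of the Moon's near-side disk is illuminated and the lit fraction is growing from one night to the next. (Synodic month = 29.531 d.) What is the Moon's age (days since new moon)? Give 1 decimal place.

From f = (1 − cos θ)/2: cos θ = 1 − 2×0.68 = -0.360; arccos → 111.1°.
Before full moon the principal value applies: θ = 111.1°.
At 360°/29.531 d per day, 111.1° corresponds to 9.11 days.

9.1 days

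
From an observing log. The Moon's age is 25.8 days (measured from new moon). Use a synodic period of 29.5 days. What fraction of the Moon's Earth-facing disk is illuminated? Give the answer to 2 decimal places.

0.15

The Moon has covered 25.8/29.5 of its cycle, so θ ≈ 360° × 25.8/29.5 = 314.8°.
With cos θ = 0.705, the lit fraction is (1 − 0.705)/2 ≈ 0.147.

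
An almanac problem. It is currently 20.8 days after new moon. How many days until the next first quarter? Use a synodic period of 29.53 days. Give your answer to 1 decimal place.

16.1 days

First quarter is 0.25 of the way through the cycle: age 0.25 × 29.53 = 7.383 d.
Already past this cycle's first quarter; the next is at 7.383 + 29.53 = 36.913 d, so 36.913 − 20.8 = 16.113 days.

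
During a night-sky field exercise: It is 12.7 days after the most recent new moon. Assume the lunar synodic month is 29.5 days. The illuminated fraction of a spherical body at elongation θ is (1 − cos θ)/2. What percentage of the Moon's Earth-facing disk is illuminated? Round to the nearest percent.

Elongation θ = 360° × 12.7/29.5 ≈ 155.0°.
cos 155.0° = (-0.906), so f = (1 − (-0.906))/2 = 0.953, so 95%.

95%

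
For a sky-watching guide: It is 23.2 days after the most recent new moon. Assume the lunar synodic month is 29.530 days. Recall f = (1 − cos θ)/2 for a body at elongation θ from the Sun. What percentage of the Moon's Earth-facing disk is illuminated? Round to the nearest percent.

Phase angle: θ = 360°·(23.2 d)/(29.530 d) = 282.8°.
cos 282.8° = 0.222, so f = (1 − 0.222)/2 = 0.389, so 39%.

39%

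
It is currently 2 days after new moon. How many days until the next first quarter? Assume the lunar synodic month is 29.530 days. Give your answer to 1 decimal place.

5.4 days

First quarter is 0.25 of the way through the cycle: age 0.25 × 29.530 = 7.383 d.
So 5.383 days remain (7.383 − 2).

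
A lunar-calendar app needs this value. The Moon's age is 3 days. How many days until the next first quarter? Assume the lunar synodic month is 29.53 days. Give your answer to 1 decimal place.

First quarter occurs at elongation 90°, i.e. at age 29.53 × 90/360 = 7.383 d.
That is 7.383 − 3 = 4.383 days ahead.

4.4 days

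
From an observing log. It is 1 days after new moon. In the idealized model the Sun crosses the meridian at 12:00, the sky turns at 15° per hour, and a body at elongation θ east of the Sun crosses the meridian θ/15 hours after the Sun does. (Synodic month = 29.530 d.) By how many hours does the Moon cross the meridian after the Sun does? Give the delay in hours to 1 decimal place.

Phase angle: θ = 360°·(1 d)/(29.530 d) = 12.2°.
Delay after the Sun = 12.2° / (15°/h) ≈ 0.81 h.
So the Moon crosses the meridian 0.81 h after the Sun.

0.8 h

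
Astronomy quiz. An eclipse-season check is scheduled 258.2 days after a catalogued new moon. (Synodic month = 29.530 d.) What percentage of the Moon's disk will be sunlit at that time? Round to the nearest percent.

Reduce mod P: 258.2 − 8×29.530 = 21.96 d into the current lunation.
Elongation θ = 360° × 21.96/29.530 ≈ 267.7°.
cos 267.7° = (-0.040), so f = (1 − (-0.040))/2 = 0.520, so 52%.

52%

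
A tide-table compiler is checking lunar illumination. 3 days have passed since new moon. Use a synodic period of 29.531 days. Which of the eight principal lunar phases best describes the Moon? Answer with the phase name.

waxing crescent

θ ≈ 360° × 3/29.531 = 37°, which falls in the waxing crescent sector.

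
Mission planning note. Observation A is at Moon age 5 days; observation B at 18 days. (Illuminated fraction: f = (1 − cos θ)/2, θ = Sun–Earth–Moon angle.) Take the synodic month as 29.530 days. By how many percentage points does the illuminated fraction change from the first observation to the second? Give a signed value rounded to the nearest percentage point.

First observation: θ = 360°·5/29.530 = 61.0°, so f = 0.257.
Second observation: θ = 219.4°, f = 0.886.
Δf = 0.886 − 0.257 = +0.629, i.e. +63 pp.

+63 percentage points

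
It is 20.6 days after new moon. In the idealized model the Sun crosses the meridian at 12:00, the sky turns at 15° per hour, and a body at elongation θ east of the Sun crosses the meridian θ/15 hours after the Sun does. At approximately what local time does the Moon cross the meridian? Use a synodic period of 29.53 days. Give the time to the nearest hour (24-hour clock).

The Moon has covered 20.6/29.53 of its cycle, so θ ≈ 360° × 20.6/29.53 = 251.1°.
At 15° of sky rotation per hour, 251.1° corresponds to a 16.74 h lag.
12:00 + 16.74 h ≈ 04:45 → 05:00 to the nearest hour.

05:00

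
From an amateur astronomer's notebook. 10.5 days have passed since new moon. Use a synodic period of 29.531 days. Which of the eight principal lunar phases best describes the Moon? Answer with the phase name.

waxing gibbous

θ ≈ 360° × 10.5/29.531 = 128°, which falls in the waxing gibbous sector.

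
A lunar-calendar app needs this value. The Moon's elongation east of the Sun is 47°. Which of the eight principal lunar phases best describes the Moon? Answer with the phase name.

The waxing crescent sector spans roughly 22°–68°; 47° falls inside it.

waxing crescent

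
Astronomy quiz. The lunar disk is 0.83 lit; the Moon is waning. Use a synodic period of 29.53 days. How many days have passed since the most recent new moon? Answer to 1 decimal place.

18.8 days

From f = (1 − cos θ)/2: cos θ = 1 − 2×0.83 = -0.660; arccos → 131.3°.
A waning Moon lies in 180°–360°, so θ = 360° − 131.3° = 228.7°.
That fraction of the synodic month is 228.7/360 × 29.53 d ≈ 18.76 d.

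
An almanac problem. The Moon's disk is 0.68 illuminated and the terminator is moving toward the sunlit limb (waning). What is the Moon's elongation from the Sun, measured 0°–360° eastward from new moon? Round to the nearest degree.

cos θ = 1 − 2f = -0.360, giving a principal value of 111.1°.
Since the Moon is past full (waning), take the reflex angle: θ = 360° − 111.1° = 248.9°.

249°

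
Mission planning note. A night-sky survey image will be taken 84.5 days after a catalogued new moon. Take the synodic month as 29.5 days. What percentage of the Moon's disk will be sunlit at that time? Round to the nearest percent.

84.5 d spans 2 complete synodic months (2 × 29.5 = 59.00 d) plus 25.50 d.
The Moon has covered 25.50/29.5 of its cycle, so θ ≈ 360° × 25.50/29.5 = 311.2°.
Illuminated fraction = (1 − cos 311.2°)/2 = (1 − 0.659)/2 ≈ 0.171, so 17%.

17%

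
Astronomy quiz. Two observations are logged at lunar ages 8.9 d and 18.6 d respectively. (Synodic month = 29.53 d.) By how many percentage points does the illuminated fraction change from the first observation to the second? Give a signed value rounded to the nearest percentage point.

First observation: θ = 360°·8.9/29.53 = 108.5°, so f = 0.659.
Second observation: θ = 226.8°, f = 0.843.
Δf = 0.843 − 0.659 = +0.184, i.e. +18 pp.

+18 percentage points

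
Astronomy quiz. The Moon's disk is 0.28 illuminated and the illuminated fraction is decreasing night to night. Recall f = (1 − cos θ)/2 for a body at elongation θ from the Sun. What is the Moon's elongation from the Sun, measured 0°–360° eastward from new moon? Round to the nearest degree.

296°

Invert f = (1 − cos θ)/2 to get cos θ = 1 − 2(0.28) = 0.440, hence θ₀ = arccos 0.440 = 63.9°.
Since the Moon is past full (waning), take the reflex angle: θ = 360° − 63.9° = 296.1°.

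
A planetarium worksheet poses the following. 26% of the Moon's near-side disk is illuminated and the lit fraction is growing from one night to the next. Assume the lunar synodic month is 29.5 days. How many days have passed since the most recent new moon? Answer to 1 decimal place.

5.0 days

Invert f = (1 − cos θ)/2 to get cos θ = 1 − 2(0.26) = 0.480, hence θ₀ = arccos 0.480 = 61.3°.
Waxing ⇒ before full, so θ = 61.3°.
Age = 29.5 × 61.3°/360° ≈ 5.02 days.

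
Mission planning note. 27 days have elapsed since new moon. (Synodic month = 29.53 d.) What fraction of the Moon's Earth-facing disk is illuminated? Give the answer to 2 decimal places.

The Moon has covered 27/29.53 of its cycle, so θ ≈ 360° × 27/29.53 = 329.2°.
With cos θ = 0.859, the lit fraction is (1 − 0.859)/2 ≈ 0.071.

0.07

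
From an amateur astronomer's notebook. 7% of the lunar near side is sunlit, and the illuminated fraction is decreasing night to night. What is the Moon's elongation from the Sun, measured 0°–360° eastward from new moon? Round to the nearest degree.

cos θ = 1 − 2f = 0.860, giving a principal value of 30.7°.
Since the Moon is past full (waning), take the reflex angle: θ = 360° − 30.7° = 329.3°.

329°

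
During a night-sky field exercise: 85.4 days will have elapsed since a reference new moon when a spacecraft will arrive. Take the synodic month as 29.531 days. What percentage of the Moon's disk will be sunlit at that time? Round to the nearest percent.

85.4 d spans 2 complete synodic months (2 × 29.531 = 59.06 d) plus 26.34 d.
The Moon has covered 26.34/29.531 of its cycle, so θ ≈ 360° × 26.34/29.531 = 321.1°.
cos 321.1° = 0.778, so f = (1 − 0.778)/2 = 0.111, so 11%.

11%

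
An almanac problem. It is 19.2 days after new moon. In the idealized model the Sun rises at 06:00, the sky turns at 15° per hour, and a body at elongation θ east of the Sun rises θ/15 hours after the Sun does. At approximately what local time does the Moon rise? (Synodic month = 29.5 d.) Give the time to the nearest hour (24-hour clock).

22:00

The Moon has covered 19.2/29.5 of its cycle, so θ ≈ 360° × 19.2/29.5 = 234.3°.
At 15° of sky rotation per hour, 234.3° corresponds to a 15.62 h lag.
06:00 + 15.62 h ≈ 21:37 → 22:00 to the nearest hour.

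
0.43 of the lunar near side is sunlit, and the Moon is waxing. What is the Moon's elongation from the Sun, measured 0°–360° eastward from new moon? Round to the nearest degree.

cos θ = 1 − 2f = 0.140, giving a principal value of 82.0°.
Before full moon the principal value applies: θ = 82.0°.

82°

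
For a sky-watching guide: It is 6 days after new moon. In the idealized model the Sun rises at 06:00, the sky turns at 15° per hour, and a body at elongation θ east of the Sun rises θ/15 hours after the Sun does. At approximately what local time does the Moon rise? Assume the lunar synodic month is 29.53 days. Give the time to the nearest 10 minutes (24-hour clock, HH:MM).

10:50

Elongation θ = 360° × 6/29.53 ≈ 73.1°.
Delay after the Sun = 73.1° / (15°/h) ≈ 4.88 h.
06:00 + 4.876 h ≈ 10:53 → 10:50 to the nearest ten minutes.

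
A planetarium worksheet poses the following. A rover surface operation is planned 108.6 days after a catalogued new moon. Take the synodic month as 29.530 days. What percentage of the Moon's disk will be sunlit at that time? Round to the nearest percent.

108.6 d spans 3 complete synodic months (3 × 29.530 = 88.59 d) plus 20.01 d.
The Moon has covered 20.01/29.530 of its cycle, so θ ≈ 360° × 20.01/29.530 = 243.9°.
cos 243.9° = (-0.439), so f = (1 − (-0.439))/2 = 0.720, so 72%.

72%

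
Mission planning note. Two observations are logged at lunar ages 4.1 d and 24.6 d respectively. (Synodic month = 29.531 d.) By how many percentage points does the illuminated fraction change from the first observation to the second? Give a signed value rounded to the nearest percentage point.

+7 percentage points

θ₁ = 360° × 4.1/29.531 = 50.0°, f₁ = (1 − cos θ₁)/2 = 0.178.
θ₂ = 360° × 24.6/29.531 = 299.9°, f₂ = (1 − cos θ₂)/2 = 0.251.
Change = f₂ − f₁ = +0.072 → +7 percentage points.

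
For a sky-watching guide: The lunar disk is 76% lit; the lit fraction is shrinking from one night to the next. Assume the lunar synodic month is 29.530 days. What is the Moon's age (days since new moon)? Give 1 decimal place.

19.6 days

Invert f = (1 − cos θ)/2 to get cos θ = 1 − 2(0.76) = -0.520, hence θ₀ = arccos -0.520 = 121.3°.
Since the Moon is past full (waning), take the reflex angle: θ = 360° − 121.3° = 238.7°.
At 360°/29.530 d per day, 238.7° corresponds to 19.58 days.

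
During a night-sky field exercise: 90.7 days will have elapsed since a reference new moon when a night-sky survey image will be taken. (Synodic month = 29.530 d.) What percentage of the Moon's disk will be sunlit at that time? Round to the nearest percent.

5%

90.7/29.530 = 3.071 lunations, so 3 complete cycles and 2.11 d into the next.
Elongation θ = 360° × 2.11/29.530 ≈ 25.7°.
Illuminated fraction = (1 − cos 25.7°)/2 = (1 − 0.901)/2 ≈ 0.050, so 5%.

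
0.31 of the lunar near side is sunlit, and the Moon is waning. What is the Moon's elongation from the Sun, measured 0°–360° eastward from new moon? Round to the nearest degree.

From f = (1 − cos θ)/2: cos θ = 1 − 2×0.31 = 0.380; arccos → 67.7°.
Since the Moon is past full (waning), take the reflex angle: θ = 360° − 67.7° = 292.3°.

292°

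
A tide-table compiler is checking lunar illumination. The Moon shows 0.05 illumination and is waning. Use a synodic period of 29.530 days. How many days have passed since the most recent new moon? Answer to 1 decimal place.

cos θ = 1 − 2f = 0.900, giving a principal value of 25.8°.
Since the Moon is past full (waning), take the reflex angle: θ = 360° − 25.8° = 334.2°.
That fraction of the synodic month is 334.2/360 × 29.530 d ≈ 27.41 d.

27.4 days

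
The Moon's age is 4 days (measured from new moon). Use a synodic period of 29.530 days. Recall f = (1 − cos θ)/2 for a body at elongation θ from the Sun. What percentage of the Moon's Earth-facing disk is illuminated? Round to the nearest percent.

17%

The Moon has covered 4/29.530 of its cycle, so θ ≈ 360° × 4/29.530 = 48.8°.
With cos θ = 0.659, the lit fraction is (1 − 0.659)/2 ≈ 0.170, so 17%.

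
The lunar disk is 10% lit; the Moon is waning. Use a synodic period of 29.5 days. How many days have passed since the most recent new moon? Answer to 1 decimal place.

Invert f = (1 − cos θ)/2 to get cos θ = 1 − 2(0.10) = 0.800, hence θ₀ = arccos 0.800 = 36.9°.
A waning Moon lies in 180°–360°, so θ = 360° − 36.9° = 323.1°.
That fraction of the synodic month is 323.1/360 × 29.5 d ≈ 26.48 d.

26.5 days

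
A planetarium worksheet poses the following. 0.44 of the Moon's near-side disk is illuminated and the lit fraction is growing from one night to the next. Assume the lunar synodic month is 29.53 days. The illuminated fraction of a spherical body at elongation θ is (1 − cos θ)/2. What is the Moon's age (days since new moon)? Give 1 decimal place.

Invert f = (1 − cos θ)/2 to get cos θ = 1 − 2(0.44) = 0.120, hence θ₀ = arccos 0.120 = 83.1°.
Before full moon the principal value applies: θ = 83.1°.
Age = 29.53 × 83.1°/360° ≈ 6.82 days.

6.8 days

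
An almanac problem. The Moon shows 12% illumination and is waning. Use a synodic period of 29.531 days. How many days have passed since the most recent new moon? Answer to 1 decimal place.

26.2 days

From f = (1 − cos θ)/2: cos θ = 1 − 2×0.12 = 0.760; arccos → 40.5°.
Waning ⇒ past full, so θ = 360° − 40.5° = 319.5°.
Age = 29.531 × 319.5°/360° ≈ 26.21 days.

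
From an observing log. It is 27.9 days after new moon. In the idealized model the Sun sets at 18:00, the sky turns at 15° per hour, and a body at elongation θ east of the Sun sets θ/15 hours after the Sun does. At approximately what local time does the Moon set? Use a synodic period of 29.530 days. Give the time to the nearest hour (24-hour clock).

Phase angle: θ = 360°·(27.9 d)/(29.530 d) = 340.1°.
The Moon trails the Sun by θ/15 = 340.1/15 ≈ 22.68 hours.
18:00 + 22.68 h ≈ 16:41 → 17:00 to the nearest hour.

17:00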